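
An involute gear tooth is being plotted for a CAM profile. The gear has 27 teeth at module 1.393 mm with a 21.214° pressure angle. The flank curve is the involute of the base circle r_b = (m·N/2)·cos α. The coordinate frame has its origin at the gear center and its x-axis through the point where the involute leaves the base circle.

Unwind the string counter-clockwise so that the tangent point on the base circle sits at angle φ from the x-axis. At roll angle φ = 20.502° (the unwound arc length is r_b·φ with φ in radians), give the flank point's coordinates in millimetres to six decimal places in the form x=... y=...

pitch radius r_p = m·N/2 = 1.393·27/2 = 18.805500
base radius r_b = r_p·cos α = 18.805500·cos 21.214° = 17.531153
roll angle φ = 20.502° = 0.35782740 rad
x = r_b·(cos φ + φ·sin φ) = 17.531153·(0.93665996 + 0.35782740·0.35024008) = 18.617830
y = r_b·(sin φ − φ·cos φ) = 17.531153·(0.35024008 − 0.35782740·0.93665996) = 0.264326

x=18.617830 y=0.264326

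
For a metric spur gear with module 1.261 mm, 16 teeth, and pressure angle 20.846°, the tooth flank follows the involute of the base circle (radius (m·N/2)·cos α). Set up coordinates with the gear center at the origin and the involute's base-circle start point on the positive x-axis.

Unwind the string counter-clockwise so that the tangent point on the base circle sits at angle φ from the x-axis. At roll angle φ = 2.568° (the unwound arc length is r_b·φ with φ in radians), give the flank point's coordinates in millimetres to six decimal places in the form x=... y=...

pitch radius r_p = m·N/2 = 1.261·16/2 = 10.088000
base radius r_b = r_p·cos α = 10.088000·cos 20.846° = 9.427642
roll angle φ = 2.568° = 0.04482006 rad
x = r_b·(cos φ + φ·sin φ) = 9.427642·(0.99899575 + 0.04482006·0.04480505) = 9.437107
y = r_b·(sin φ − φ·cos φ) = 9.427642·(0.04480505 − 0.04482006·0.99899575) = 0.000283

x=9.437107 y=0.000283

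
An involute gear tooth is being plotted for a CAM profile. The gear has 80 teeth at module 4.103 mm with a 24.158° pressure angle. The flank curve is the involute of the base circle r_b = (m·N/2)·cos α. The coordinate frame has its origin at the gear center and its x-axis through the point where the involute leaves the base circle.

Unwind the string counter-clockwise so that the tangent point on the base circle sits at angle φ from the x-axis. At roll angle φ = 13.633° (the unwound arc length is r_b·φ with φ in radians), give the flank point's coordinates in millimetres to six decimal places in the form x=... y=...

pitch radius r_p = m·N/2 = 4.103·80/2 = 164.120000
base radius r_b = r_p·cos α = 164.120000·cos 24.158° = 149.746430
roll angle φ = 13.633° = 0.23794074 rad
x = r_b·(cos φ + φ·sin φ) = 149.746430·(0.97182541 + 0.23794074·0.23570188) = 153.925626
y = r_b·(sin φ − φ·cos φ) = 149.746430·(0.23570188 − 0.23794074·0.97182541) = 0.668622

x=153.925626 y=0.668622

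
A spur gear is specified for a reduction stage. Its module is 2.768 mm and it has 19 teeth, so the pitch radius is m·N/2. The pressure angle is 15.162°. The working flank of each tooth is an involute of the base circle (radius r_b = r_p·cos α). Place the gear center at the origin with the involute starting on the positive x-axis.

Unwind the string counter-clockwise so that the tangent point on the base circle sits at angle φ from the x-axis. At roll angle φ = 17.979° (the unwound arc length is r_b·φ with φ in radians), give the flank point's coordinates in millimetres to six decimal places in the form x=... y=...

x=26.599612 y=0.258838

pitch radius r_p = m·N/2 = 2.768·19/2 = 26.296000
base radius r_b = r_p·cos α = 26.296000·cos 15.162° = 25.380641
roll angle φ = 17.979° = 0.31379275 rad
x = r_b·(cos φ + φ·sin φ) = 25.380641·(0.95116971 + 0.31379275·0.30866839) = 26.599612
y = r_b·(sin φ − φ·cos φ) = 25.380641·(0.30866839 − 0.31379275·0.95116971) = 0.258838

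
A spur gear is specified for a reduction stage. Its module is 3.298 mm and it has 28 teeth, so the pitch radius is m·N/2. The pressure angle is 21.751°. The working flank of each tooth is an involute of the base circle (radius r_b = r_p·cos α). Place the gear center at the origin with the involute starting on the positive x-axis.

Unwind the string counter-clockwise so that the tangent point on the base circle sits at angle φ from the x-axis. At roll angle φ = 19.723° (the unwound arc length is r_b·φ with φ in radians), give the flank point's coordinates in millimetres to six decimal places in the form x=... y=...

x=45.350736 y=0.576205

pitch radius r_p = m·N/2 = 3.298·28/2 = 46.172000
base radius r_b = r_p·cos α = 46.172000·cos 21.751° = 42.884696
roll angle φ = 19.723° = 0.34423129 rad
x = r_b·(cos φ + φ·sin φ) = 42.884696·(0.94133515 + 0.34423129·0.33747316) = 45.350736
y = r_b·(sin φ − φ·cos φ) = 42.884696·(0.33747316 − 0.34423129·0.94133515) = 0.576205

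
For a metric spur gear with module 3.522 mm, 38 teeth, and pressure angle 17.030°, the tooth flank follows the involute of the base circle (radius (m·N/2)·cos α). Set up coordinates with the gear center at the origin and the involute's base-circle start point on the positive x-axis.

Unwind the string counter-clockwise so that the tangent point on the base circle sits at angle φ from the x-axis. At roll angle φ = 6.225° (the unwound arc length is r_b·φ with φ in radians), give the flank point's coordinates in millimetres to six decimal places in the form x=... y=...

x=64.360271 y=0.027320

pitch radius r_p = m·N/2 = 3.522·38/2 = 66.918000
base radius r_b = r_p·cos α = 66.918000·cos 17.030° = 63.983749
roll angle φ = 6.225° = 0.10864675 rad
x = r_b·(cos φ + φ·sin φ) = 63.983749·(0.99410375 + 0.10864675·0.10843313) = 64.360271
y = r_b·(sin φ − φ·cos φ) = 63.983749·(0.10843313 − 0.10864675·0.99410375) = 0.027320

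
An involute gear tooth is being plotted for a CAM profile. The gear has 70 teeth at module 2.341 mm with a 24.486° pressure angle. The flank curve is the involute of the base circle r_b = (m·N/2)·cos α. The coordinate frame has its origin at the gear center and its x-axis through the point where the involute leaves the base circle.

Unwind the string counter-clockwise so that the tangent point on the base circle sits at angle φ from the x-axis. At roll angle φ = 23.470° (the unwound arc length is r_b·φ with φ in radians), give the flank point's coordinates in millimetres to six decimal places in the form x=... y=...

x=80.561910 y=1.679910

pitch radius r_p = m·N/2 = 2.341·70/2 = 81.935000
base radius r_b = r_p·cos α = 81.935000·cos 24.486° = 74.565977
roll angle φ = 23.470° = 0.40962878 rad
x = r_b·(cos φ + φ·sin φ) = 74.565977·(0.91726873 + 0.40962878·0.39826884) = 80.561910
y = r_b·(sin φ − φ·cos φ) = 74.565977·(0.39826884 − 0.40962878·0.91726873) = 1.679910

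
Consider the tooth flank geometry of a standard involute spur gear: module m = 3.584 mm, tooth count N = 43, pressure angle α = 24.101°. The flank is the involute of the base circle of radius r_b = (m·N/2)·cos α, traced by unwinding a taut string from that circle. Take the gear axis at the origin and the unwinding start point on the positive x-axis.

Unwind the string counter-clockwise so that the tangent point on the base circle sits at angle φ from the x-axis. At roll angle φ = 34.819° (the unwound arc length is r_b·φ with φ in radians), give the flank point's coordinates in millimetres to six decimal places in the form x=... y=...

pitch radius r_p = m·N/2 = 3.584·43/2 = 77.056000
base radius r_b = r_p·cos α = 77.056000·cos 24.101° = 70.338801
roll angle φ = 34.819° = 0.60770619 rad
x = r_b·(cos φ + φ·sin φ) = 70.338801·(0.82095991 + 0.60770619·0.57098584) = 82.152311
y = r_b·(sin φ − φ·cos φ) = 70.338801·(0.57098584 − 0.60770619·0.82095991) = 5.070261

x=82.152311 y=5.070261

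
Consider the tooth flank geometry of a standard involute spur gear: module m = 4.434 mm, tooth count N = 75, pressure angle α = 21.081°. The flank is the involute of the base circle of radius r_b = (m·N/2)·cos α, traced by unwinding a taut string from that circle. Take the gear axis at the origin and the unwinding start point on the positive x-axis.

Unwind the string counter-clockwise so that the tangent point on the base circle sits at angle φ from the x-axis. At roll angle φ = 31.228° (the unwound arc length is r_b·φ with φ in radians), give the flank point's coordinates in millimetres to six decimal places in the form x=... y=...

x=176.507254 y=8.126986

pitch radius r_p = m·N/2 = 4.434·75/2 = 166.275000
base radius r_b = r_p·cos α = 166.275000·cos 21.081° = 155.146690
roll angle φ = 31.228° = 0.54503142 rad
x = r_b·(cos φ + φ·sin φ) = 155.146690·(0.85511100 + 0.54503142·0.51844496) = 176.507254
y = r_b·(sin φ − φ·cos φ) = 155.146690·(0.51844496 − 0.54503142·0.85511100) = 8.126986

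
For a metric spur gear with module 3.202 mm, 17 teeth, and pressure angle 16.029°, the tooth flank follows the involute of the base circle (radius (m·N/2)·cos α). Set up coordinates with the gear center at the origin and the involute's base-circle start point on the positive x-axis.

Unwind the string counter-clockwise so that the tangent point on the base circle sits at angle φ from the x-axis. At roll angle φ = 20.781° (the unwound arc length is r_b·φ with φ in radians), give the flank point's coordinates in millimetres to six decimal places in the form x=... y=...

pitch radius r_p = m·N/2 = 3.202·17/2 = 27.217000
base radius r_b = r_p·cos α = 27.217000·cos 16.029° = 26.158859
roll angle φ = 20.781° = 0.36269687 rad
x = r_b·(cos φ + φ·sin φ) = 26.158859·(0.93494338 + 0.36269687·0.35479694) = 27.823272
y = r_b·(sin φ − φ·cos φ) = 26.158859·(0.35479694 − 0.36269687·0.93494338) = 0.410587

x=27.823272 y=0.410587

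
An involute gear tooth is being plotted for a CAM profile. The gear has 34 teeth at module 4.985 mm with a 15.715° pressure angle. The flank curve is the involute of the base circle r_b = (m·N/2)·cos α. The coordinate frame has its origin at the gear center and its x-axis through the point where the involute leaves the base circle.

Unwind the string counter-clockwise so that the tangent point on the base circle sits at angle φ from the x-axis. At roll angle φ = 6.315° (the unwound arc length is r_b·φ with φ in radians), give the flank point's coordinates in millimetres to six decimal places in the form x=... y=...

pitch radius r_p = m·N/2 = 4.985·34/2 = 84.745000
base radius r_b = r_p·cos α = 84.745000·cos 15.715° = 81.577306
roll angle φ = 6.315° = 0.11021754 rad
x = r_b·(cos φ + φ·sin φ) = 81.577306·(0.99393219 + 0.11021754·0.10999453) = 82.071299
y = r_b·(sin φ − φ·cos φ) = 81.577306·(0.10999453 − 0.11021754·0.99393219) = 0.036364

x=82.071299 y=0.036364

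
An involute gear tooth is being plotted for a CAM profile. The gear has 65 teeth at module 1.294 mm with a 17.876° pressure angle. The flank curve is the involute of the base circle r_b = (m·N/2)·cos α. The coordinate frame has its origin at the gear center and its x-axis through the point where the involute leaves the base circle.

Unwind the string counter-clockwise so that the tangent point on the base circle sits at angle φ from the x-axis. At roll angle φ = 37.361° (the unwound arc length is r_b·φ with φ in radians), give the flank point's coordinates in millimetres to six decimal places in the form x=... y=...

x=47.650551 y=3.544172

pitch radius r_p = m·N/2 = 1.294·65/2 = 42.055000
base radius r_b = r_p·cos α = 42.055000·cos 17.876° = 40.024714
roll angle φ = 37.361° = 0.65207246 rad
x = r_b·(cos φ + φ·sin φ) = 40.024714·(0.79482786 + 0.65207246·0.60683496) = 47.650551
y = r_b·(sin φ − φ·cos φ) = 40.024714·(0.60683496 − 0.65207246·0.79482786) = 3.544172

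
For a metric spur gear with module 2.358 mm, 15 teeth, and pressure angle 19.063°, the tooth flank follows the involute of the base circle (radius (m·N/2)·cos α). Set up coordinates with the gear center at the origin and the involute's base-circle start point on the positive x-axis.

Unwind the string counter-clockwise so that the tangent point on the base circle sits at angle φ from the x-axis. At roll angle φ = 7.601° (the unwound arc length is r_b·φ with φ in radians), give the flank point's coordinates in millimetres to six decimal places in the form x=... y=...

pitch radius r_p = m·N/2 = 2.358·15/2 = 17.685000
base radius r_b = r_p·cos α = 17.685000·cos 19.063° = 16.715155
roll angle φ = 7.601° = 0.13266248 rad
x = r_b·(cos φ + φ·sin φ) = 16.715155·(0.99121323 + 0.13266248·0.13227369) = 16.861596
y = r_b·(sin φ − φ·cos φ) = 16.715155·(0.13227369 − 0.13266248·0.99121323) = 0.012986

x=16.861596 y=0.012986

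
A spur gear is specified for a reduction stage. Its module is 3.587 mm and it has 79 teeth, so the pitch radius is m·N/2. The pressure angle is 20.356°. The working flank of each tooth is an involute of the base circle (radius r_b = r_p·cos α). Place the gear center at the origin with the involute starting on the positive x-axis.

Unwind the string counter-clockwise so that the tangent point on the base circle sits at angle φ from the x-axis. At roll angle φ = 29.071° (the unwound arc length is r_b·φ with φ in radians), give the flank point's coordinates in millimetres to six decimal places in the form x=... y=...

pitch radius r_p = m·N/2 = 3.587·79/2 = 141.686500
base radius r_b = r_p·cos α = 141.686500·cos 20.356° = 132.838093
roll angle φ = 29.071° = 0.50738467 rad
x = r_b·(cos φ + φ·sin φ) = 132.838093·(0.87401827 + 0.50738467·0.48589306) = 148.852118
y = r_b·(sin φ − φ·cos φ) = 132.838093·(0.48589306 − 0.50738467·0.87401827) = 5.636266

x=148.852118 y=5.636266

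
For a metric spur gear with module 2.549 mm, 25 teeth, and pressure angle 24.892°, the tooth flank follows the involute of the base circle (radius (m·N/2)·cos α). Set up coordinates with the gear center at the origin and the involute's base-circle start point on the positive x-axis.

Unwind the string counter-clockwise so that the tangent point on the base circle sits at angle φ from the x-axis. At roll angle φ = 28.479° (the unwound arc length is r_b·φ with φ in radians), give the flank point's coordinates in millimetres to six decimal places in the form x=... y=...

x=32.255396 y=1.154127

pitch radius r_p = m·N/2 = 2.549·25/2 = 31.862500
base radius r_b = r_p·cos α = 31.862500·cos 24.892° = 28.902563
roll angle φ = 28.479° = 0.49705232 rad
x = r_b·(cos φ + φ·sin φ) = 28.902563·(0.87899194 + 0.49705232·0.47683662) = 32.255396
y = r_b·(sin φ − φ·cos φ) = 28.902563·(0.47683662 − 0.49705232·0.87899194) = 1.154127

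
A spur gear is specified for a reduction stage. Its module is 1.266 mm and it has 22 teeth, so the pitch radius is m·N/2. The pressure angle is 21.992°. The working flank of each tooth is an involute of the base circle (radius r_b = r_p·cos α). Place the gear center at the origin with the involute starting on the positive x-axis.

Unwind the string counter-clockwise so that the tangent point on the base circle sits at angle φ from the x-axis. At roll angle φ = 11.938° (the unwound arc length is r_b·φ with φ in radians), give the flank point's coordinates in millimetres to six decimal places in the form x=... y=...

pitch radius r_p = m·N/2 = 1.266·22/2 = 13.926000
base radius r_b = r_p·cos α = 13.926000·cos 21.992° = 12.912691
roll angle φ = 11.938° = 0.20835741 rad
x = r_b·(cos φ + φ·sin φ) = 12.912691·(0.97837201 + 0.20835741·0.20685311) = 13.189944
y = r_b·(sin φ − φ·cos φ) = 12.912691·(0.20685311 − 0.20835741·0.97837201) = 0.038765

x=13.189944 y=0.038765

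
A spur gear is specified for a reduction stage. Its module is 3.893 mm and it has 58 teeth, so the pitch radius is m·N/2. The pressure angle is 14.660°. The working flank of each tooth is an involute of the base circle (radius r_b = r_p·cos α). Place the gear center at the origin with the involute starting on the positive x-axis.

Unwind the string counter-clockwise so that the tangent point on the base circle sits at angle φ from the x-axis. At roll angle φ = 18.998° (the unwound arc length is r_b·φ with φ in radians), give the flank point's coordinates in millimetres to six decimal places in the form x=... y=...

pitch radius r_p = m·N/2 = 3.893·58/2 = 112.897000
base radius r_b = r_p·cos α = 112.897000·cos 14.660° = 109.221601
roll angle φ = 18.998° = 0.33157765 rad
x = r_b·(cos φ + φ·sin φ) = 109.221601·(0.94552994 + 0.33157765·0.32553515) = 115.061693
y = r_b·(sin φ − φ·cos φ) = 109.221601·(0.32553515 − 0.33157765·0.94552994) = 1.312686

x=115.061693 y=1.312686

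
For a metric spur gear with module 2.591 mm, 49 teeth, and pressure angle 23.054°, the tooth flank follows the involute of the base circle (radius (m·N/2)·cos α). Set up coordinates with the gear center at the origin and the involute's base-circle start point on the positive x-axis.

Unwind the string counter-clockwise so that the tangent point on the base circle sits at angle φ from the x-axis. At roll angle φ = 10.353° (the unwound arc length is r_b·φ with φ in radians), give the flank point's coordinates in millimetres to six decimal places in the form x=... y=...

x=59.355564 y=0.114492

pitch radius r_p = m·N/2 = 2.591·49/2 = 63.479500
base radius r_b = r_p·cos α = 63.479500·cos 23.054° = 58.409785
roll angle φ = 10.353° = 0.18069394 rad
x = r_b·(cos φ + φ·sin φ) = 58.409785·(0.98371922 + 0.18069394·0.17971226) = 59.355564
y = r_b·(sin φ − φ·cos φ) = 58.409785·(0.17971226 − 0.18069394·0.98371922) = 0.114492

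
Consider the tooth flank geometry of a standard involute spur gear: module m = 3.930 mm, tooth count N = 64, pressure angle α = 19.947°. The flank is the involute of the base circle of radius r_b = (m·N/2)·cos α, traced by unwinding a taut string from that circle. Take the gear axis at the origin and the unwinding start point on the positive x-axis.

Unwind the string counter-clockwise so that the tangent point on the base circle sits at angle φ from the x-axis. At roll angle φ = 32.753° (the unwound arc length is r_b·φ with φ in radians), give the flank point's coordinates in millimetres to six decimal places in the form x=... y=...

pitch radius r_p = m·N/2 = 3.930·64/2 = 125.760000
base radius r_b = r_p·cos α = 125.760000·cos 19.947° = 118.215481
roll angle φ = 32.753° = 0.57164769 rad
x = r_b·(cos φ + φ·sin φ) = 118.215481·(0.84101069 + 0.57164769·0.54101851) = 135.981219
y = r_b·(sin φ − φ·cos φ) = 118.215481·(0.54101851 − 0.57164769·0.84101069) = 7.123274

x=135.981219 y=7.123274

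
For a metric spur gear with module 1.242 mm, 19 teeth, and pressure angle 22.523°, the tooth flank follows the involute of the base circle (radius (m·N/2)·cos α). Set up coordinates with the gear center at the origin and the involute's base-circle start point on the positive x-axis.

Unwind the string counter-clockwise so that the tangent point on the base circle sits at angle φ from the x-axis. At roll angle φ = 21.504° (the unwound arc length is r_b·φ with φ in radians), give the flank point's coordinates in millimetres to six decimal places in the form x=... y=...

pitch radius r_p = m·N/2 = 1.242·19/2 = 11.799000
base radius r_b = r_p·cos α = 11.799000·cos 22.523° = 10.899041
roll angle φ = 21.504° = 0.37531560 rad
x = r_b·(cos φ + φ·sin φ) = 10.899041·(0.93039198 + 0.37531560·0.36656618) = 11.639849
y = r_b·(sin φ − φ·cos φ) = 10.899041·(0.36656618 − 0.37531560·0.93039198) = 0.189377

x=11.639849 y=0.189377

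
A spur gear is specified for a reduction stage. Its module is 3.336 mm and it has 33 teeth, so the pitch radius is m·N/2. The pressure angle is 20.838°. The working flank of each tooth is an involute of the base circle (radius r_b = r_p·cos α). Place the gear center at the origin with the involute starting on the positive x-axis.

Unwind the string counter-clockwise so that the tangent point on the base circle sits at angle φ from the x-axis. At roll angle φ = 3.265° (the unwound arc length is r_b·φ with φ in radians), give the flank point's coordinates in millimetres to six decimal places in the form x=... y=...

x=51.527028 y=0.003172

pitch radius r_p = m·N/2 = 3.336·33/2 = 55.044000
base radius r_b = r_p·cos α = 55.044000·cos 20.838° = 51.443569
roll angle φ = 3.265° = 0.05698500 rad
x = r_b·(cos φ + φ·sin φ) = 51.443569·(0.99837679 + 0.05698500·0.05695416) = 51.527028
y = r_b·(sin φ − φ·cos φ) = 51.443569·(0.05695416 − 0.05698500·0.99837679) = 0.003172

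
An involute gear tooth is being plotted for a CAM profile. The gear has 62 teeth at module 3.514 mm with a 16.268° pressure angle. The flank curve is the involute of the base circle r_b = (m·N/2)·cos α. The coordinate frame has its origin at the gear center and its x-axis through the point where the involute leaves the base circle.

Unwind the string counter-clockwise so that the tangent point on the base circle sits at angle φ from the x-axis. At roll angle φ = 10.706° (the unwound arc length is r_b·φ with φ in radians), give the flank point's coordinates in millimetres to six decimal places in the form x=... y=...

pitch radius r_p = m·N/2 = 3.514·62/2 = 108.934000
base radius r_b = r_p·cos α = 108.934000·cos 16.268° = 104.572489
roll angle φ = 10.706° = 0.18685495 rad
x = r_b·(cos φ + φ·sin φ) = 104.572489·(0.98259335 + 0.18685495·0.18576951) = 106.382148
y = r_b·(sin φ − φ·cos φ) = 104.572489·(0.18576951 − 0.18685495·0.98259335) = 0.226617

x=106.382148 y=0.226617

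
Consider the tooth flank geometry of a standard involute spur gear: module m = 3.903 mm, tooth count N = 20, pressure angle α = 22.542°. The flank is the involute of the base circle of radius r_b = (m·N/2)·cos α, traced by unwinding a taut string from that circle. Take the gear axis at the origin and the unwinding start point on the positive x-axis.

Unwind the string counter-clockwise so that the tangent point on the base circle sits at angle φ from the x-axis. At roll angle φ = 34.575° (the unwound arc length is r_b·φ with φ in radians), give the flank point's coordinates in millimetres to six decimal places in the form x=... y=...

x=42.025954 y=2.545548

pitch radius r_p = m·N/2 = 3.903·20/2 = 39.030000
base radius r_b = r_p·cos α = 39.030000·cos 22.542° = 36.048060
roll angle φ = 34.575° = 0.60344759 rad
x = r_b·(cos φ + φ·sin φ) = 36.048060·(0.82338406 + 0.60344759·0.56748453) = 42.025954
y = r_b·(sin φ − φ·cos φ) = 36.048060·(0.56748453 − 0.60344759·0.82338406) = 2.545548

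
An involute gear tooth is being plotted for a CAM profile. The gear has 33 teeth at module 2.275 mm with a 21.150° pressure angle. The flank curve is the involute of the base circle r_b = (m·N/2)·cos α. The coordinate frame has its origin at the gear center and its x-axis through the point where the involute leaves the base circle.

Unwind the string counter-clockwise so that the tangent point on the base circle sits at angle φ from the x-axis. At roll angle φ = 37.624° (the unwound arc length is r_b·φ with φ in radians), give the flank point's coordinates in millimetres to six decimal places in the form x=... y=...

pitch radius r_p = m·N/2 = 2.275·33/2 = 37.537500
base radius r_b = r_p·cos α = 37.537500·cos 21.150° = 35.008937
roll angle φ = 37.624° = 0.65666268 rad
x = r_b·(cos φ + φ·sin φ) = 35.008937·(0.79203400 + 0.65666268·0.61047698) = 41.762562
y = r_b·(sin φ − φ·cos φ) = 35.008937·(0.61047698 − 0.65666268·0.79203400) = 3.164031

x=41.762562 y=3.164031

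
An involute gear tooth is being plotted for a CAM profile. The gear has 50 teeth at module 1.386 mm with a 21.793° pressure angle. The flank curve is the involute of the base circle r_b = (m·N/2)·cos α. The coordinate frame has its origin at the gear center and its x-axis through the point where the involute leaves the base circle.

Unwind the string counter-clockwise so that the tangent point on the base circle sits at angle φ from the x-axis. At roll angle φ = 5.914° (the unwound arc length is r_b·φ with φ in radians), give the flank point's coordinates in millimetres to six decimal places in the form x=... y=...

pitch radius r_p = m·N/2 = 1.386·50/2 = 34.650000
base radius r_b = r_p·cos α = 34.650000·cos 21.793° = 32.173606
roll angle φ = 5.914° = 0.10321877 rad
x = r_b·(cos φ + φ·sin φ) = 32.173606·(0.99467767 + 0.10321877·0.10303559) = 32.344540
y = r_b·(sin φ − φ·cos φ) = 32.173606·(0.10303559 − 0.10321877·0.99467767) = 0.011781

x=32.344540 y=0.011781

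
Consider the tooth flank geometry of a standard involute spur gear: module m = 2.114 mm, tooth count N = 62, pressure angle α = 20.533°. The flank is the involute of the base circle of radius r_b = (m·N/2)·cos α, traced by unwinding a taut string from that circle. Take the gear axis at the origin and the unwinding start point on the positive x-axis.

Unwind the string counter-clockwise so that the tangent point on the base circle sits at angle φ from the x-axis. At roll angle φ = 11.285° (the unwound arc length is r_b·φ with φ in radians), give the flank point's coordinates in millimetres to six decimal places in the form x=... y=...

pitch radius r_p = m·N/2 = 2.114·62/2 = 65.534000
base radius r_b = r_p·cos α = 65.534000·cos 20.533° = 61.370647
roll angle φ = 11.285° = 0.19696041 rad
x = r_b·(cos φ + φ·sin φ) = 61.370647·(0.98066592 + 0.19696041·0.19568941) = 62.549515
y = r_b·(sin φ − φ·cos φ) = 61.370647·(0.19568941 − 0.19696041·0.98066592) = 0.155701

x=62.549515 y=0.155701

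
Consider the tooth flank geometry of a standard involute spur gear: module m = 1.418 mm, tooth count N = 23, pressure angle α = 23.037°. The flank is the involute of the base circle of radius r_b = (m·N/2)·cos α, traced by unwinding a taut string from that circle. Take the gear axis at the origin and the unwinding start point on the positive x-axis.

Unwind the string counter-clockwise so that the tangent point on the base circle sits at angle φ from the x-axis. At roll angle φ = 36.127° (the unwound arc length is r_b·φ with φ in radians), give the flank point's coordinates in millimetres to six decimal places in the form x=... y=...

pitch radius r_p = m·N/2 = 1.418·23/2 = 16.307000
base radius r_b = r_p·cos α = 16.307000·cos 23.037° = 15.006555
roll angle φ = 36.127° = 0.63053510 rad
x = r_b·(cos φ + φ·sin φ) = 15.006555·(0.80771214 + 0.63053510·0.58957705) = 17.699649
y = r_b·(sin φ − φ·cos φ) = 15.006555·(0.58957705 − 0.63053510·0.80771214) = 1.204819

x=17.699649 y=1.204819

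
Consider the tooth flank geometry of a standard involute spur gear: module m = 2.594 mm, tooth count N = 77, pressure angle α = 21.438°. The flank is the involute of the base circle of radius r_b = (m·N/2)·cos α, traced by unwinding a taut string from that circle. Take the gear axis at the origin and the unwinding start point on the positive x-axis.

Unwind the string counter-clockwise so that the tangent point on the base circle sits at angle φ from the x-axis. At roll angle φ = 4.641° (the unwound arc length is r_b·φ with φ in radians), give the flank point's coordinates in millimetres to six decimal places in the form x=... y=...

pitch radius r_p = m·N/2 = 2.594·77/2 = 99.869000
base radius r_b = r_p·cos α = 99.869000·cos 21.438° = 92.959425
roll angle φ = 4.641° = 0.08100073 rad
x = r_b·(cos φ + φ·sin φ) = 92.959425·(0.99672123 + 0.08100073·0.08091218) = 93.263884
y = r_b·(sin φ − φ·cos φ) = 92.959425·(0.08091218 − 0.08100073·0.99672123) = 0.016457

x=93.263884 y=0.016457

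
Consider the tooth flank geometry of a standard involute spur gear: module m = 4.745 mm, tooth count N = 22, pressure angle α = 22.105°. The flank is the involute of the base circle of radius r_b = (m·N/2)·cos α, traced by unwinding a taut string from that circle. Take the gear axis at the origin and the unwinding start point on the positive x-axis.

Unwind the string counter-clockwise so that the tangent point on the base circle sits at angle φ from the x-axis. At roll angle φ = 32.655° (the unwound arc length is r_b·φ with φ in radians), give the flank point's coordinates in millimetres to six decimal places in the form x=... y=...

x=55.586157 y=2.888411

pitch radius r_p = m·N/2 = 4.745·22/2 = 52.195000
base radius r_b = r_p·cos α = 52.195000·cos 22.105° = 48.358448
roll angle φ = 32.655° = 0.56993727 rad
x = r_b·(cos φ + φ·sin φ) = 48.358448·(0.84193483 + 0.56993727·0.53957923) = 55.586157
y = r_b·(sin φ − φ·cos φ) = 48.358448·(0.53957923 − 0.56993727·0.84193483) = 2.888411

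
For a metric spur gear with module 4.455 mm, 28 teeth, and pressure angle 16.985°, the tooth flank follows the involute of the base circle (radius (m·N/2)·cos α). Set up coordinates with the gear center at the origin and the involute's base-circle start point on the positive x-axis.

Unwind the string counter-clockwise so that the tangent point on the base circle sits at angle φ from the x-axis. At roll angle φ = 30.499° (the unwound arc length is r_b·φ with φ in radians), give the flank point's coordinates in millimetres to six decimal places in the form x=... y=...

pitch radius r_p = m·N/2 = 4.455·28/2 = 62.370000
base radius r_b = r_p·cos α = 62.370000·cos 16.985° = 59.649500
roll angle φ = 30.499° = 0.53230797 rad
x = r_b·(cos φ + φ·sin φ) = 59.649500·(0.86163802 + 0.53230797·0.50752332) = 67.511108
y = r_b·(sin φ − φ·cos φ) = 59.649500·(0.50752332 − 0.53230797·0.86163802) = 2.914865

x=67.511108 y=2.914865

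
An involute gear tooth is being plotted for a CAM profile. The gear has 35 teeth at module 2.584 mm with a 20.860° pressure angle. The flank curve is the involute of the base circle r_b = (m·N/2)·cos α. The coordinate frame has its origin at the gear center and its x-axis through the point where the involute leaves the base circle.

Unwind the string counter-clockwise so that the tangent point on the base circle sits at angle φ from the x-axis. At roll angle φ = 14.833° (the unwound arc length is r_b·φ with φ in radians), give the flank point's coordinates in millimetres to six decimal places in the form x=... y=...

x=43.648365 y=0.242757

pitch radius r_p = m·N/2 = 2.584·35/2 = 45.220000
base radius r_b = r_p·cos α = 45.220000·cos 20.860° = 42.255978
roll angle φ = 14.833° = 0.25888469 rad
x = r_b·(cos φ + φ·sin φ) = 42.255978·(0.96667610 + 0.25888469·0.25600257) = 43.648365
y = r_b·(sin φ − φ·cos φ) = 42.255978·(0.25600257 − 0.25888469·0.96667610) = 0.242757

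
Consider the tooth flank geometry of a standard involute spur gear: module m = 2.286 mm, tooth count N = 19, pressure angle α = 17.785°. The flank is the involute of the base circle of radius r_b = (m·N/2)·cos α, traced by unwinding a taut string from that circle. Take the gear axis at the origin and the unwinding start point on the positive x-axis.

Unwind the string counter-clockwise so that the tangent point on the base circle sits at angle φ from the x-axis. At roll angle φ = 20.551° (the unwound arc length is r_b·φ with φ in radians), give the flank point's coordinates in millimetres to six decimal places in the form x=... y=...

pitch radius r_p = m·N/2 = 2.286·19/2 = 21.717000
base radius r_b = r_p·cos α = 21.717000·cos 17.785° = 20.679131
roll angle φ = 20.551° = 0.35868261 rad
x = r_b·(cos φ + φ·sin φ) = 20.679131·(0.93636009 + 0.35868261·0.35104099) = 21.966870
y = r_b·(sin φ − φ·cos φ) = 20.679131·(0.35104099 − 0.35868261·0.93636009) = 0.314011

x=21.966870 y=0.314011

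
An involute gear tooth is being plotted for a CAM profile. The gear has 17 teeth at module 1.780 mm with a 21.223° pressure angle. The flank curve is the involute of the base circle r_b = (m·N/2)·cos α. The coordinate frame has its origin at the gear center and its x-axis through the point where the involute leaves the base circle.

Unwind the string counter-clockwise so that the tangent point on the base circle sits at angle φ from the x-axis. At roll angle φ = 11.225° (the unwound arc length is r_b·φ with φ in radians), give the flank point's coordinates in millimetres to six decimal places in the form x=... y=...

x=14.371937 y=0.035216

pitch radius r_p = m·N/2 = 1.780·17/2 = 15.130000
base radius r_b = r_p·cos α = 15.130000·cos 21.223° = 14.103862
roll angle φ = 11.225° = 0.19591321 rad
x = r_b·(cos φ + φ·sin φ) = 14.103862·(0.98087031 + 0.19591321·0.19466236) = 14.371937
y = r_b·(sin φ − φ·cos φ) = 14.103862·(0.19466236 − 0.19591321·0.98087031) = 0.035216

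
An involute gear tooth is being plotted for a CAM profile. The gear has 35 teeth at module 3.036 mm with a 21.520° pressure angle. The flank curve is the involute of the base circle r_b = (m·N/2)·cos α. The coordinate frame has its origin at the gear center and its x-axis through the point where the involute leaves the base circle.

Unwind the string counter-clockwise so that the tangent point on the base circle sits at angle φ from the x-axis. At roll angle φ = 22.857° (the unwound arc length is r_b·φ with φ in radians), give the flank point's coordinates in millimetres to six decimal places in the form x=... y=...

x=53.204160 y=1.029435

pitch radius r_p = m·N/2 = 3.036·35/2 = 53.130000
base radius r_b = r_p·cos α = 53.130000·cos 21.520° = 49.426285
roll angle φ = 22.857° = 0.39892991 rad
x = r_b·(cos φ + φ·sin φ) = 49.426285·(0.92147718 + 0.39892991·0.38843250) = 53.204160
y = r_b·(sin φ − φ·cos φ) = 49.426285·(0.38843250 − 0.39892991·0.92147718) = 1.029435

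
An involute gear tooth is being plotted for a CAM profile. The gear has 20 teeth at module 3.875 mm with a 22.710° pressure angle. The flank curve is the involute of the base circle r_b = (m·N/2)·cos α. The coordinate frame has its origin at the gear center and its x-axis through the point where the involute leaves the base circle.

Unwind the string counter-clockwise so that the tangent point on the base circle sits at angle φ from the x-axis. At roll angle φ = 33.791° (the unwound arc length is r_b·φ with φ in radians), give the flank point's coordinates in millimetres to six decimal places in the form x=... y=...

x=41.432105 y=2.360243

pitch radius r_p = m·N/2 = 3.875·20/2 = 38.750000
base radius r_b = r_p·cos α = 38.750000·cos 22.710° = 35.745740
roll angle φ = 33.791° = 0.58976421 rad
x = r_b·(cos φ + φ·sin φ) = 35.745740·(0.83107184 + 0.58976421·0.55616508) = 41.432105
y = r_b·(sin φ − φ·cos φ) = 35.745740·(0.55616508 − 0.58976421·0.83107184) = 2.360243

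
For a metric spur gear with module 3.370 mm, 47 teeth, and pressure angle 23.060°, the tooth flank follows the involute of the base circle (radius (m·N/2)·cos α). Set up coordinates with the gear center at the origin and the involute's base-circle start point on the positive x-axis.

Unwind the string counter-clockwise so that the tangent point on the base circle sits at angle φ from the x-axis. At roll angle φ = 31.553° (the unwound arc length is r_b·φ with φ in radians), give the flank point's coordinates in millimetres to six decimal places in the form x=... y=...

x=83.092545 y=3.934909

pitch radius r_p = m·N/2 = 3.370·47/2 = 79.195000
base radius r_b = r_p·cos α = 79.195000·cos 23.060° = 72.866937
roll angle φ = 31.553° = 0.55070374 rad
x = r_b·(cos φ + φ·sin φ) = 72.866937·(0.85215648 + 0.55070374·0.52328705) = 83.092545
y = r_b·(sin φ − φ·cos φ) = 72.866937·(0.52328705 − 0.55070374·0.85215648) = 3.934909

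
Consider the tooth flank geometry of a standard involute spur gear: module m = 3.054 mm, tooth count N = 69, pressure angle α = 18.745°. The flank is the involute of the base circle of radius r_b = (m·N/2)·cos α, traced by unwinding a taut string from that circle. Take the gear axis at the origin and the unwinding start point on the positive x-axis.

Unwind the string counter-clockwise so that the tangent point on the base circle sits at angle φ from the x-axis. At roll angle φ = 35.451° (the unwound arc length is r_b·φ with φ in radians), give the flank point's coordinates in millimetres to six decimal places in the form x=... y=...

x=117.083522 y=7.580484

pitch radius r_p = m·N/2 = 3.054·69/2 = 105.363000
base radius r_b = r_p·cos α = 105.363000·cos 18.745° = 99.774354
roll angle φ = 35.451° = 0.61873667 rad
x = r_b·(cos φ + φ·sin φ) = 99.774354·(0.81461184 + 0.61873667·0.58000650) = 117.083522
y = r_b·(sin φ − φ·cos φ) = 99.774354·(0.58000650 − 0.61873667·0.81461184) = 7.580484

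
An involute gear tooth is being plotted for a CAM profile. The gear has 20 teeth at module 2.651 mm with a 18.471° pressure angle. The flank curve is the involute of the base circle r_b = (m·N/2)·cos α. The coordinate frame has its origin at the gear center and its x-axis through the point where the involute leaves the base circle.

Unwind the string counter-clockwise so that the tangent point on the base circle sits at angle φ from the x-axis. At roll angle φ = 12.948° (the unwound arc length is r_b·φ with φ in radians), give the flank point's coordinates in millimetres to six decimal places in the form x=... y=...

x=25.778192 y=0.096236

pitch radius r_p = m·N/2 = 2.651·20/2 = 26.510000
base radius r_b = r_p·cos α = 26.510000·cos 18.471° = 25.144314
roll angle φ = 12.948° = 0.22598523 rad
x = r_b·(cos φ + φ·sin φ) = 25.144314·(0.97457382 + 0.22598523·0.22406665) = 25.778192
y = r_b·(sin φ − φ·cos φ) = 25.144314·(0.22406665 − 0.22598523·0.97457382) = 0.096236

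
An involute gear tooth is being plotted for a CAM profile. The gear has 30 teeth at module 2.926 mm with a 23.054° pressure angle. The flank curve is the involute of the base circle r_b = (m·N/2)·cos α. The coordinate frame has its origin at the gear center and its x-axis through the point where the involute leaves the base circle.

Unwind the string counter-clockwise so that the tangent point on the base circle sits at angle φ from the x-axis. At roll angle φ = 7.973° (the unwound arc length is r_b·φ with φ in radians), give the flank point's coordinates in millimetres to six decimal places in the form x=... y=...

x=40.773895 y=0.036204

pitch radius r_p = m·N/2 = 2.926·30/2 = 43.890000
base radius r_b = r_p·cos α = 43.890000·cos 23.054° = 40.384777
roll angle φ = 7.973° = 0.13915510 rad
x = r_b·(cos φ + φ·sin φ) = 40.384777·(0.99033354 + 0.13915510·0.13870643) = 40.773895
y = r_b·(sin φ − φ·cos φ) = 40.384777·(0.13870643 − 0.13915510·0.99033354) = 0.036204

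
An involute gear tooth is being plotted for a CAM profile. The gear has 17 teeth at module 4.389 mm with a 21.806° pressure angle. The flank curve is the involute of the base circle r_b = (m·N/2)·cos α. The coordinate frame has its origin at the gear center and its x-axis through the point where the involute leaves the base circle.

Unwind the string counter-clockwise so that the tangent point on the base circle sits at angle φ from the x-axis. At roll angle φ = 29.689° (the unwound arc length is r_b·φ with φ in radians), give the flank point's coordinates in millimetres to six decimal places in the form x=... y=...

x=38.979643 y=1.563627

pitch radius r_p = m·N/2 = 4.389·17/2 = 37.306500
base radius r_b = r_p·cos α = 37.306500·cos 21.806° = 34.637105
roll angle φ = 29.689° = 0.51817080 rad
x = r_b·(cos φ + φ·sin φ) = 34.637105·(0.86872662 + 0.51817080·0.49529189) = 38.979643
y = r_b·(sin φ − φ·cos φ) = 34.637105·(0.49529189 − 0.51817080·0.86872662) = 1.563627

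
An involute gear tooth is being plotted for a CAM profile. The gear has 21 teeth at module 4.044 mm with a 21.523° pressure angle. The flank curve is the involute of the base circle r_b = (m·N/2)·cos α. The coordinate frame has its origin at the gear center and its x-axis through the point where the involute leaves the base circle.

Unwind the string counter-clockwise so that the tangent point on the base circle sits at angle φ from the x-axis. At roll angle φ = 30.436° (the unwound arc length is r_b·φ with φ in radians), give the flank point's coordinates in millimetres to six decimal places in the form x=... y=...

x=44.687354 y=1.918573

pitch radius r_p = m·N/2 = 4.044·21/2 = 42.462000
base radius r_b = r_p·cos α = 42.462000·cos 21.523° = 39.501140
roll angle φ = 30.436° = 0.53120841 rad
x = r_b·(cos φ + φ·sin φ) = 39.501140·(0.86219555 + 0.53120841·0.50657560) = 44.687354
y = r_b·(sin φ − φ·cos φ) = 39.501140·(0.50657560 − 0.53120841·0.86219555) = 1.918573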